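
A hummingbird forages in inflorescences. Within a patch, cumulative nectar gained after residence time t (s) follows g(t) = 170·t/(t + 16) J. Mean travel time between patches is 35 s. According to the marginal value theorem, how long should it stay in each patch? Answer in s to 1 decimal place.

23.7 s

Maximise g(t)/(T+t): set derivative to zero → g'(t)(T+t) = g(t).
g'(t) = 170·16/(t + 16)². Setting 170·16/(t+16)² = 170t/[(t+16)(35+t)] gives 16(35+t) = t(t+16), so t² = 16×35 = 560.
t* = √560 = 23.66 s.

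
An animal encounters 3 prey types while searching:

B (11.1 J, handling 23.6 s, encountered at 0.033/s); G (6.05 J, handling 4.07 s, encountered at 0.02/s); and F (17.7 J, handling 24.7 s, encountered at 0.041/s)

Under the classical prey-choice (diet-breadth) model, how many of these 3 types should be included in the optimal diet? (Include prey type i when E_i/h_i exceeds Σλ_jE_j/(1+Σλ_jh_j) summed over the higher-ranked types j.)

3

E/h in descending order: G 1.49, F 0.717, B 0.47 J/s. The optimal diet is the largest prefix of this list for which every included type satisfies E_i/h_i > R on the types above it.
Rate on top 1: 0.1119. F: 0.717 > 0.1119 → include.
Rate on top 2: 0.4043. B: 0.47 > 0.4043 → include.
Optimal diet: G, F, B — 3 of 3 types.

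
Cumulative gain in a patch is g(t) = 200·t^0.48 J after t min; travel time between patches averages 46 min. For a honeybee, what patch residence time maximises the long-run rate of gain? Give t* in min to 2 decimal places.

By the marginal value theorem, leave when the instantaneous gain rate g'(t) equals the habitat-wide average g(t)/(T + t).
g'(t) = 0.48·200·t^-0.52. Setting 0.48·200·t^-0.52 = 200·t^0.48/(46+t) gives 0.48(46+t) = t, so 0.52·t = 0.48×46.
t* = 0.48×46/0.52 = 42.46 min.

42.46 min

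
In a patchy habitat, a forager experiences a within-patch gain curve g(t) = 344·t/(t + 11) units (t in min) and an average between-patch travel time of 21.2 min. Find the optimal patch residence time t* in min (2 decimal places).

By the marginal value theorem, leave when the instantaneous gain rate g'(t) equals the habitat-wide average g(t)/(T + t).
g'(t) = 344·11/(t + 11)². Setting 344·11/(t+11)² = 344t/[(t+11)(21.2+t)] gives 11(21.2+t) = t(t+11), so t² = 11×21.2 = 233.2.
t* = √233.2 = 15.27 min.

15.27 min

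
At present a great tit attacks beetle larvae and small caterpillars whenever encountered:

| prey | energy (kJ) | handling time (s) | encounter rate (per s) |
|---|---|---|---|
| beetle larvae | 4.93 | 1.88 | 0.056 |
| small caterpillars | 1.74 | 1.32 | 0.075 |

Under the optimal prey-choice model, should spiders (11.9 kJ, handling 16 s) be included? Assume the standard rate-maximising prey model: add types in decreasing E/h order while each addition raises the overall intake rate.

On beetle larvae and small caterpillars alone, R = ΣλE/(1+Σλh) = 0.4066/1.204 = 0.3376 kJ/s.
spiders: E/h = 11.9/16 = 0.7438 kJ/s.
0.7438 > 0.3376, so adding spiders raises the average — include it.

Yes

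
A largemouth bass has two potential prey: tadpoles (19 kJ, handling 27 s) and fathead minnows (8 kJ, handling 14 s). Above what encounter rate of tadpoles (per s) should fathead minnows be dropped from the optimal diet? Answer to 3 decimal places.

0.160 per s

Drop fathead minnows once their profitability E₂/h₂ falls below the rate achievable on tadpoles alone: E₂/h₂ = λE₁/(1 + λh₁).
Solve for λ: λE₁h₂ = E₂(1 + λh₁) → λ(E₁h₂ − E₂h₁) = E₂ → λ = E₂/(E₁h₂ − E₂h₁).
λ = 8/(19×14 − 8×27) = 8/50 = 0.16 per s.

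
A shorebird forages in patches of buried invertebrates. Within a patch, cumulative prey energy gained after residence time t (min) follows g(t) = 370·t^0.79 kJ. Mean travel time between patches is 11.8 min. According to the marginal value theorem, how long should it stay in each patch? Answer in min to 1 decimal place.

44.4 min

Optimal t* satisfies g'(t*) = g(t*)/(T + t*).
g'(t) = 0.79·370·t^-0.21. Setting 0.79·370·t^-0.21 = 370·t^0.79/(11.8+t) gives 0.79(11.8+t) = t, so 0.21·t = 0.79×11.8.
t* = 0.79×11.8/0.21 = 44.39 min.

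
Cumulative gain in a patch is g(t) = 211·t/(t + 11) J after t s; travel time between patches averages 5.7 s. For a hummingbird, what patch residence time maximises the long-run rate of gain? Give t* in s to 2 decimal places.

7.92 s

By the marginal value theorem, leave when the instantaneous gain rate g'(t) equals the habitat-wide average g(t)/(T + t).
g'(t) = 211·11/(t + 11)². Setting 211·11/(t+11)² = 211t/[(t+11)(5.7+t)] gives 11(5.7+t) = t(t+11), so t² = 11×5.7 = 62.7.
t* = √62.7 = 7.918 s.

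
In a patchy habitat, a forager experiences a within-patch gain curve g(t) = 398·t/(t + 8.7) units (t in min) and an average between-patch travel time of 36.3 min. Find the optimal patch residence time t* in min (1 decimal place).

Optimal t* satisfies g'(t*) = g(t*)/(T + t*).
g'(t) = 398·8.7/(t + 8.7)². Setting 398·8.7/(t+8.7)² = 398t/[(t+8.7)(36.3+t)] gives 8.7(36.3+t) = t(t+8.7), so t² = 8.7×36.3 = 315.8.
t* = √315.8 = 17.77 min.

17.8 min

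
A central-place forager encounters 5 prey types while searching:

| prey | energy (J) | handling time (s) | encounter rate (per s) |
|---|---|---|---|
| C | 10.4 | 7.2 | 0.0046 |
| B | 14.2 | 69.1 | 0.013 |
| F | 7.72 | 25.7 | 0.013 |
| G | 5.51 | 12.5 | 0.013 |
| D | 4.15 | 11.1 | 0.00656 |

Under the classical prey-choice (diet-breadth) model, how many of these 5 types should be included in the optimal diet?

Profitabilities (E/h, J/s): C 1.44, G 0.441, D 0.374, F 0.3, B 0.205. Add prey in this order while the next type's profitability exceeds the intake rate on those already taken.
Rate on top 1: 0.04631. G: 0.441 > 0.04631 → include.
Rate on top 2: 0.09992. D: 0.374 > 0.09992 → include.
Rate on top 3: 0.1156. F: 0.3 > 0.1156 → include.
Rate on top 4: 0.1542. B: 0.205 > 0.1542 → include.
Optimal diet: C, G, D, F, B — 5 of 5 types.

5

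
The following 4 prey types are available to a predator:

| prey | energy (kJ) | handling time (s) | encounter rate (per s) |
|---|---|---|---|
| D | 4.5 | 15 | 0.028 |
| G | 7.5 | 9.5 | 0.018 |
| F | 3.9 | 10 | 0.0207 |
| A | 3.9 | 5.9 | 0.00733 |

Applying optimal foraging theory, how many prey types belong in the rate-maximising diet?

Profitabilities (E/h, kJ/s): G 0.789, A 0.661, F 0.39, D 0.3. Add prey in this order while the next type's profitability exceeds the intake rate on those already taken.
Rate on top 1: 0.1153. A: 0.661 > 0.1153 → include.
Rate on top 2: 0.1347. F: 0.39 > 0.1347 → include.
Rate on top 3: 0.1719. D: 0.3 > 0.1719 → include.
Optimal diet: G, A, F, D — 4 of 4 types.

4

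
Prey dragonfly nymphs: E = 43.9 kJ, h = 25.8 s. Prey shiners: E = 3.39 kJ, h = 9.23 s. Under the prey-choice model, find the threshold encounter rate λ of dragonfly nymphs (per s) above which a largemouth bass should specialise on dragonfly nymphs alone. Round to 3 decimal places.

0.011 per s

At the threshold, the rate on dragonfly nymphs alone equals the profitability of shiners: λ·43.9/(1 + λ·25.8) = 3.39/9.23 = 0.3673.
Rearranging, λ(43.9 − 0.3673×25.8) = 0.3673, so λ = 0.3673/34.42 = 0.01067 per s.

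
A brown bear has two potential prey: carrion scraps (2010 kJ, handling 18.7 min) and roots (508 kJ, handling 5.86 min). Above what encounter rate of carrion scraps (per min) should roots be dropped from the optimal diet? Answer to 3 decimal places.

0.223 per min

The zero-one rule: include roots iff E₂/h₂ > λE₁/(1+λh₁). Equality gives the switch point.
λE₁h₂ = E₂ + λE₂h₁ ⇒ λ = E₂/(E₁h₂ − E₂h₁) = 508/(1.178e+04 − 9500) = 0.2229 per min.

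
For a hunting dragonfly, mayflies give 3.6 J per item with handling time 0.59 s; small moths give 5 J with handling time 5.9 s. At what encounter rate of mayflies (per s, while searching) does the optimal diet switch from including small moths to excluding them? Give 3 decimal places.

Drop small moths once their profitability E₂/h₂ falls below the rate achievable on mayflies alone: E₂/h₂ = λE₁/(1 + λh₁).
Solve for λ: λE₁h₂ = E₂(1 + λh₁) → λ(E₁h₂ − E₂h₁) = E₂ → λ = E₂/(E₁h₂ − E₂h₁).
λ = 5/(3.6×5.9 − 5×0.59) = 5/18.29 = 0.2734 per s.

0.273 per s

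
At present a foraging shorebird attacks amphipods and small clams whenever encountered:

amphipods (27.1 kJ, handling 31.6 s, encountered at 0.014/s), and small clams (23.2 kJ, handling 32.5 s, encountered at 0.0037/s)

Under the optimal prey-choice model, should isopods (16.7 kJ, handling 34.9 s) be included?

Yes

Intake rate on the current diet: R = (0.014×27.1 + 0.0037×23.2) / (1 + 0.014×31.6 + 0.0037×32.5) = 0.4652/1.563 = 0.2977 kJ/s.
isopods: E/h = 16.7/34.9 = 0.4785 kJ/s.
0.4785 > 0.2977, so adding isopods raises the average — include it.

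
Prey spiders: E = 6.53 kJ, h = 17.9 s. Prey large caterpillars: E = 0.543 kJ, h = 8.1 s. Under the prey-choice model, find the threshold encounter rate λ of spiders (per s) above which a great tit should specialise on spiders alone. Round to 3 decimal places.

At the threshold, the rate on spiders alone equals the profitability of large caterpillars: λ·6.53/(1 + λ·17.9) = 0.543/8.1 = 0.06704.
Rearranging, λ(6.53 − 0.06704×17.9) = 0.06704, so λ = 0.06704/5.33 = 0.01258 per s.

0.013 per s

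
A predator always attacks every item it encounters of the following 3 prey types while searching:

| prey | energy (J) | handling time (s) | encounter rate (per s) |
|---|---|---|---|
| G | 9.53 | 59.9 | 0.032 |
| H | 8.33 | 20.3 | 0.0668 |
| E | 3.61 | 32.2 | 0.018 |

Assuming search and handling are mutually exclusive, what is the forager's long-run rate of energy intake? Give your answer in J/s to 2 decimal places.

0.19 J/s

R = (0.032×9.53 + 0.0668×8.33 + 0.018×3.61) / (1 + 0.032×59.9 + 0.0668×20.3 + 0.018×32.2) = 0.9264/4.852 = 0.1909 J/s.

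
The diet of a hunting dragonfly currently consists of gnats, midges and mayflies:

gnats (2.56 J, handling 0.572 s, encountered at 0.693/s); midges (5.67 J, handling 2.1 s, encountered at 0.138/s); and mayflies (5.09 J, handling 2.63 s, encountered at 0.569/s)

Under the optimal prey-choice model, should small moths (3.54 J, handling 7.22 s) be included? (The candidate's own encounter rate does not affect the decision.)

Intake rate on the current diet: R = (0.693×2.56 + 0.138×5.67 + 0.569×5.09) / (1 + 0.693×0.572 + 0.138×2.1 + 0.569×2.63) = 5.453/3.183 = 1.713 J/s.
small moths: E/h = 3.54/7.22 = 0.4903 J/s.
0.4903 < 1.713, so adding small moths would lower the average — exclude it.

No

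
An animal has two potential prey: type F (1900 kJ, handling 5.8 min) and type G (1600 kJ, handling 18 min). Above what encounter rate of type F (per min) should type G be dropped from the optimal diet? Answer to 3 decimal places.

0.064 per min

The zero-one rule: include type G iff E₂/h₂ > λE₁/(1+λh₁). Equality gives the switch point.
λE₁h₂ = E₂ + λE₂h₁ ⇒ λ = E₂/(E₁h₂ − E₂h₁) = 1600/(3.42e+04 − 9280) = 0.06421 per min.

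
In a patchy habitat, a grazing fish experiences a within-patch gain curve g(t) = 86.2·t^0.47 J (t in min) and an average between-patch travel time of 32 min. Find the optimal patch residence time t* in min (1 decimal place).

Maximise g(t)/(T+t): set derivative to zero → g'(t)(T+t) = g(t).
g'(t) = 0.47·86.2·t^-0.53. Setting 0.47·86.2·t^-0.53 = 86.2·t^0.47/(32+t) gives 0.47(32+t) = t, so 0.53·t = 0.47×32.
t* = 0.47×32/0.53 = 28.38 min.

28.4 min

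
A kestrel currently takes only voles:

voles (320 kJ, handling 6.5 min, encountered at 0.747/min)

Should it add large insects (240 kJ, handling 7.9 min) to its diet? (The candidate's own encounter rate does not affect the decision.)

No

On voles alone, R = ΣλE/(1+Σλh) = 239/5.856 = 40.82 kJ/min.
large insects: E/h = 240/7.9 = 30.38 kJ/min.
30.38 < 40.82, so adding large insects would lower the average — exclude it.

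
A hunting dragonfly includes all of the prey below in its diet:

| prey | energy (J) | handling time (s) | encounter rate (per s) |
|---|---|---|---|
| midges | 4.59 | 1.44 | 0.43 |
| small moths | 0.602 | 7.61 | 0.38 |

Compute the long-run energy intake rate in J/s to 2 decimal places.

Energy encountered per unit search time: 0.43×4.59 + 0.38×0.602 = 2.202 J/s.
Handling time per unit search time: 0.43×1.44 + 0.38×7.61 = 3.511.
Rate = 2.202/(1 + 3.511) = 0.4882 J/s.

0.49 J/s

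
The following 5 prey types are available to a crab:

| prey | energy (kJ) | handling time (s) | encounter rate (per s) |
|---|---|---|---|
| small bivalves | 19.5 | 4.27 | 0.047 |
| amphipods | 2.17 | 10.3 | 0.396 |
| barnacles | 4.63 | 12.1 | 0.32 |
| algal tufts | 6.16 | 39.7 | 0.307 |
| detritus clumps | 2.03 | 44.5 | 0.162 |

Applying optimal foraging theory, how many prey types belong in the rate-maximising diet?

E/h in descending order: small bivalves 4.57, barnacles 0.383, amphipods 0.211, algal tufts 0.155, detritus clumps 0.0456 kJ/s. The optimal diet is the largest prefix of this list for which every included type satisfies E_i/h_i > R on the types above it.
Rate on top 1: 0.7633. barnacles: 0.383 < 0.7633 → exclude; stop.
Optimal diet: small bivalves — 1 of 5 types.

1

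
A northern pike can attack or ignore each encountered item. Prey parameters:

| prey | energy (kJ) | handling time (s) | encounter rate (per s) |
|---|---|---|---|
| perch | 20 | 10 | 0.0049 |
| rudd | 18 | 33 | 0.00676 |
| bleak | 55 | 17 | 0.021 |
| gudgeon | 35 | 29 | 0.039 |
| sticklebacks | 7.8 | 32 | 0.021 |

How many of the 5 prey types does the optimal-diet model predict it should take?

Rank by E/h (kJ/s): bleak 3.24, perch 2, gudgeon 1.21, rudd 0.545, sticklebacks 0.244. Include each in turn until the next type's E/h falls below the running intake rate.
Rate on top 1: 0.8511. perch: 2 > 0.8511 → include.
Rate on top 2: 0.8912. gudgeon: 1.21 > 0.8912 → include.
Rate on top 3: 1.032. rudd: 0.545 < 1.032 → exclude; stop.
Optimal diet: bleak, perch, gudgeon — 3 of 5 types.

3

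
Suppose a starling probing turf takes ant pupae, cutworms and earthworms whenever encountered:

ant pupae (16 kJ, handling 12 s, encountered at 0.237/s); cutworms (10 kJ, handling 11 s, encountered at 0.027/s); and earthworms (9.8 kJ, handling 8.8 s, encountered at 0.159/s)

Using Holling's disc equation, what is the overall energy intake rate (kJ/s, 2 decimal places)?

Energy encountered per unit search time: 0.237×16 + 0.027×10 + 0.159×9.8 = 5.62 kJ/s.
Handling time per unit search time: 0.237×12 + 0.027×11 + 0.159×8.8 = 4.54.
Rate = 5.62/(1 + 4.54) = 1.014 kJ/s.

1.01 kJ/s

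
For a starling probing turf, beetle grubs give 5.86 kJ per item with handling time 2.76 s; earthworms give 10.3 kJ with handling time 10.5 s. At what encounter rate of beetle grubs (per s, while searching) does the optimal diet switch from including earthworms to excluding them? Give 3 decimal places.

Drop earthworms once their profitability E₂/h₂ falls below the rate achievable on beetle grubs alone: E₂/h₂ = λE₁/(1 + λh₁).
Solve for λ: λE₁h₂ = E₂(1 + λh₁) → λ(E₁h₂ − E₂h₁) = E₂ → λ = E₂/(E₁h₂ − E₂h₁).
λ = 10.3/(5.86×10.5 − 10.3×2.76) = 10.3/33.1 = 0.3112 per s.

0.311 per s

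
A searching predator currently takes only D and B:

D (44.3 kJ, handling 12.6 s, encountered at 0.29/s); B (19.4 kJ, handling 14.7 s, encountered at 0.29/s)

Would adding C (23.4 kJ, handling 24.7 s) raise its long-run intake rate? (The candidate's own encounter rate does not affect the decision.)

Current rate: (0.29×44.3 + 0.29×19.4)/(1 + 0.29×12.6 + 0.29×14.7) = 2.072 kJ/s.
C: E/h = 23.4/24.7 = 0.9474 kJ/s.
0.9474 < 2.072, so adding C would lower the average — exclude it.

No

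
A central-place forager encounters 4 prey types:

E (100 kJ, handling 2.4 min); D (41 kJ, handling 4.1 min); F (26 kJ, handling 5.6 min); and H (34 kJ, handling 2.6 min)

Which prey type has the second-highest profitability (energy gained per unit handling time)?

H

Profitability E/h (kJ/min): E = 100/2.4 = 41.7, D = 41/4.1 = 10, F = 26/5.6 = 4.64, H = 34/2.6 = 13.1.
Ranked: E > H > D > F.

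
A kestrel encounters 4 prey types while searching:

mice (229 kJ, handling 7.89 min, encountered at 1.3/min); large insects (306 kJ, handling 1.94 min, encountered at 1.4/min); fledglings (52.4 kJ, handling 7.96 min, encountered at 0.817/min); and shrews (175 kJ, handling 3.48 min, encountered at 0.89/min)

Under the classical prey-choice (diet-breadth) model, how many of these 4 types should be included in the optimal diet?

E/h in descending order: large insects 158, shrews 50.3, mice 29, fledglings 6.58 kJ/min. The optimal diet is the largest prefix of this list for which every included type satisfies E_i/h_i > R on the types above it.
Rate on top 1: 115.3. shrews: 50.3 < 115.3 → exclude; stop.
Optimal diet: large insects — 1 of 4 types.

1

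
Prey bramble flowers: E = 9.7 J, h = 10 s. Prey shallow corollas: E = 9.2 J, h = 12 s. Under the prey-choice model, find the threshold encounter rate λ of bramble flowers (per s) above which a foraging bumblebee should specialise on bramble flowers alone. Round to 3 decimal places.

Drop shallow corollas once their profitability E₂/h₂ falls below the rate achievable on bramble flowers alone: E₂/h₂ = λE₁/(1 + λh₁).
Solve for λ: λE₁h₂ = E₂(1 + λh₁) → λ(E₁h₂ − E₂h₁) = E₂ → λ = E₂/(E₁h₂ − E₂h₁).
λ = 9.2/(9.7×12 − 9.2×10) = 9.2/24.4 = 0.377 per s.

0.377 per s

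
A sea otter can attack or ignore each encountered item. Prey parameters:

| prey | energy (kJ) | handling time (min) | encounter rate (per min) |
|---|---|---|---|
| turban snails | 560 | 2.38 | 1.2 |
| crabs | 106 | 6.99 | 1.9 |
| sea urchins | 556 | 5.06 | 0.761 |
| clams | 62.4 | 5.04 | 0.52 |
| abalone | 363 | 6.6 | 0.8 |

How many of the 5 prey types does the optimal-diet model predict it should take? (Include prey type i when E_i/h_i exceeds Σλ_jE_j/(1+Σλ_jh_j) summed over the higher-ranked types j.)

1

E/h in descending order: turban snails 235, sea urchins 110, abalone 55, crabs 15.2, clams 12.4 kJ/min. The optimal diet is the largest prefix of this list for which every included type satisfies E_i/h_i > R on the types above it.
Rate on top 1: 174.3. sea urchins: 110 < 174.3 → exclude; stop.
Optimal diet: turban snails — 1 of 5 types.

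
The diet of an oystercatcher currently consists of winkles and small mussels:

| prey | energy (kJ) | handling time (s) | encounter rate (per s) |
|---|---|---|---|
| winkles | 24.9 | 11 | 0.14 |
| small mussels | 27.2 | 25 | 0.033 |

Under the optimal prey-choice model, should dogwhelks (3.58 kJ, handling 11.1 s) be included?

On winkles and small mussels alone, R = ΣλE/(1+Σλh) = 4.384/3.365 = 1.303 kJ/s.
dogwhelks: E/h = 3.58/11.1 = 0.3225 kJ/s.
0.3225 < 1.303, so adding dogwhelks would lower the average — exclude it.

No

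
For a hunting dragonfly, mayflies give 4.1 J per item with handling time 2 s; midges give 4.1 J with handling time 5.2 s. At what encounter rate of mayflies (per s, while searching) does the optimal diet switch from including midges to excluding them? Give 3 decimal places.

At the threshold, the rate on mayflies alone equals the profitability of midges: λ·4.1/(1 + λ·2) = 4.1/5.2 = 0.7885.
Rearranging, λ(4.1 − 0.7885×2) = 0.7885, so λ = 0.7885/2.523 = 0.3125 per s.

0.312 per s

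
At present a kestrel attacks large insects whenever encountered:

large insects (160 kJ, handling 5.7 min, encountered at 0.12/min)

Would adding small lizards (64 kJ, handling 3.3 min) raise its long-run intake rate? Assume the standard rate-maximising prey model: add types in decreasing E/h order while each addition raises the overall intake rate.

Yes

Intake rate on the current diet: R = (0.12×160) / (1 + 0.12×5.7) = 19.2/1.684 = 11.4 kJ/min.
small lizards: E/h = 64/3.3 = 19.39 kJ/min.
Since 19.39 > R, including small lizards increases the long-run rate.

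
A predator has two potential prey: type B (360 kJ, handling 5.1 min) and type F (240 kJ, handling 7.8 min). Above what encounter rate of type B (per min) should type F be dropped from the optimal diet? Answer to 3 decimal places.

At the threshold, the rate on type B alone equals the profitability of type F: λ·360/(1 + λ·5.1) = 240/7.8 = 30.77.
Rearranging, λ(360 − 30.77×5.1) = 30.77, so λ = 30.77/203.1 = 0.1515 per min.

0.152 per min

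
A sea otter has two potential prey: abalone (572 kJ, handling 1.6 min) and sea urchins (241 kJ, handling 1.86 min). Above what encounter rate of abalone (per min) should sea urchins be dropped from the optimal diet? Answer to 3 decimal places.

0.355 per min

Drop sea urchins once their profitability E₂/h₂ falls below the rate achievable on abalone alone: E₂/h₂ = λE₁/(1 + λh₁).
Solve for λ: λE₁h₂ = E₂(1 + λh₁) → λ(E₁h₂ − E₂h₁) = E₂ → λ = E₂/(E₁h₂ − E₂h₁).
λ = 241/(572×1.86 − 241×1.6) = 241/678.3 = 0.3553 per min.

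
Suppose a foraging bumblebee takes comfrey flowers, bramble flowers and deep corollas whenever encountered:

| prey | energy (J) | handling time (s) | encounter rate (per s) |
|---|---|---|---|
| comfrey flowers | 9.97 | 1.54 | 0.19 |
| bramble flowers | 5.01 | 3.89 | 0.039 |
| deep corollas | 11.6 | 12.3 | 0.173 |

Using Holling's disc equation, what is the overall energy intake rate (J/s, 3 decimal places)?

1.147 J/s

R = Σλ_iE_i / (1 + Σλ_ih_i)
Numerator: 0.19×9.97 + 0.039×5.01 + 0.173×11.6 = 4.096
Denominator: 1 + 0.19×1.54 + 0.039×3.89 + 0.173×12.3 = 3.572
R = 4.096/3.572 = 1.147 J/s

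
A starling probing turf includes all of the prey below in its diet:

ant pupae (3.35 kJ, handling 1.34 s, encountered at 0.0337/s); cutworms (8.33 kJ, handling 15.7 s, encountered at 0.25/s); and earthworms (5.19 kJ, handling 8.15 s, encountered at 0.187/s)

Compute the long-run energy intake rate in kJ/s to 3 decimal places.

Energy encountered per unit search time: 0.0337×3.35 + 0.25×8.33 + 0.187×5.19 = 3.166 kJ/s.
Handling time per unit search time: 0.0337×1.34 + 0.25×15.7 + 0.187×8.15 = 5.494.
Rate = 3.166/(1 + 5.494) = 0.4875 kJ/s.

0.487 kJ/s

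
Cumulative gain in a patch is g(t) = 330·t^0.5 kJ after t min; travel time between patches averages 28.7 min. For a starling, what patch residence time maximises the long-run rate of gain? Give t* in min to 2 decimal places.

By the marginal value theorem, leave when the instantaneous gain rate g'(t) equals the habitat-wide average g(t)/(T + t).
g'(t) = 0.5·330·t^-0.5. Setting 0.5·330·t^-0.5 = 330·t^0.5/(28.7+t) gives 0.5(28.7+t) = t, so 0.50·t = 0.5×28.7.
t* = 0.5×28.7/0.50 = 28.7 min.

28.70 min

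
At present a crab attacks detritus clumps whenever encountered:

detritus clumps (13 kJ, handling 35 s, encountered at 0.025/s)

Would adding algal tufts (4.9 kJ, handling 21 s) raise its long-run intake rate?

Current rate: (0.025×13)/(1 + 0.025×35) = 0.1733 kJ/s.
algal tufts: E/h = 4.9/21 = 0.2333 kJ/s.
Since 0.2333 > R, including algal tufts increases the long-run rate.

Yes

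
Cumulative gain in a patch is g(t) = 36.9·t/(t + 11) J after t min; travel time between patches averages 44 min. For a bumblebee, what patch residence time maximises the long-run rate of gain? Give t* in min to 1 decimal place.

Maximise g(t)/(T+t): set derivative to zero → g'(t)(T+t) = g(t).
g'(t) = 36.9·11/(t + 11)². Setting 36.9·11/(t+11)² = 36.9t/[(t+11)(44+t)] gives 11(44+t) = t(t+11), so t² = 11×44 = 484.
t* = √484 = 22 min.

22.0 min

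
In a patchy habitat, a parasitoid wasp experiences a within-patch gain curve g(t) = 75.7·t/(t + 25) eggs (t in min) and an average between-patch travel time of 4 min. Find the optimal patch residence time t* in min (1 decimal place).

10.0 min

Maximise g(t)/(T+t): set derivative to zero → g'(t)(T+t) = g(t).
g'(t) = 75.7·25/(t + 25)². Setting 75.7·25/(t+25)² = 75.7t/[(t+25)(4+t)] gives 25(4+t) = t(t+25), so t² = 25×4 = 100.
t* = √100 = 10 min.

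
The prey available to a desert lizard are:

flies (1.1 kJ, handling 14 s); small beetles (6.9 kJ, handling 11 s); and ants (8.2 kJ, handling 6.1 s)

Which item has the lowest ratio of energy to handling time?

flies

Profitability E/h (kJ/s): flies = 1.1/14 = 0.0786, small beetles = 6.9/11 = 0.627, ants = 8.2/6.1 = 1.34.
Ranked: ants > small beetles > flies.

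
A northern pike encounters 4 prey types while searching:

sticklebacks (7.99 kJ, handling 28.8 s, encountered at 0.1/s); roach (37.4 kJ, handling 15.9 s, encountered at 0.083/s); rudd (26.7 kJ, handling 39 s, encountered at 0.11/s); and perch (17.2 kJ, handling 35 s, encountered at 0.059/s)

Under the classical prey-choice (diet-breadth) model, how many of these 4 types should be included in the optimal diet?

Rank by E/h (kJ/s): roach 2.35, rudd 0.685, perch 0.491, sticklebacks 0.277. Include each in turn until the next type's E/h falls below the running intake rate.
Rate on top 1: 1.338. rudd: 0.685 < 1.338 → exclude; stop.
Optimal diet: roach — 1 of 4 types.

1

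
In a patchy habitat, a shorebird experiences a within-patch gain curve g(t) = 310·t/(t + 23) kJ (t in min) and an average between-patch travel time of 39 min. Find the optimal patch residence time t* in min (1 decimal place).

29.9 min

Maximise g(t)/(T+t): set derivative to zero → g'(t)(T+t) = g(t).
g'(t) = 310·23/(t + 23)². Setting 310·23/(t+23)² = 310t/[(t+23)(39+t)] gives 23(39+t) = t(t+23), so t² = 23×39 = 897.
t* = √897 = 29.95 min.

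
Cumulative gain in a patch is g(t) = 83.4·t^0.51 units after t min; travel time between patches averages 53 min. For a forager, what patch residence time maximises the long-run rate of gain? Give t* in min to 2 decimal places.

By the marginal value theorem, leave when the instantaneous gain rate g'(t) equals the habitat-wide average g(t)/(T + t).
g'(t) = 0.51·83.4·t^-0.49. Setting 0.51·83.4·t^-0.49 = 83.4·t^0.51/(53+t) gives 0.51(53+t) = t, so 0.49·t = 0.51×53.
t* = 0.51×53/0.49 = 55.16 min.

55.16 min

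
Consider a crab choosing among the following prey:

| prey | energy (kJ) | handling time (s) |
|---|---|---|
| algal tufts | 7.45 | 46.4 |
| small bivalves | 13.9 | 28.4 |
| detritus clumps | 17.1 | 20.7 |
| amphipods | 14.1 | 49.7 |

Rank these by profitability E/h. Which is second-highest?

small bivalves

In descending order of E/h:
detritus clumps: 17.1/20.7 = 0.826 kJ/s
small bivalves: 13.9/28.4 = 0.489 kJ/s
amphipods: 14.1/49.7 = 0.284 kJ/s
algal tufts: 7.45/46.4 = 0.161 kJ/s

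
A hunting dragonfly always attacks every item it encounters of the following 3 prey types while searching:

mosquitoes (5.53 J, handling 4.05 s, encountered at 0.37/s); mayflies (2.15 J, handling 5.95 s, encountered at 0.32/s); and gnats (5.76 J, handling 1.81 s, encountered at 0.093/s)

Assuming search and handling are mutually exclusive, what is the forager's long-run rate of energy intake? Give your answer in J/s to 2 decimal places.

R = Σλ_iE_i / (1 + Σλ_ih_i)
Numerator: 0.37×5.53 + 0.32×2.15 + 0.093×5.76 = 3.27
Denominator: 1 + 0.37×4.05 + 0.32×5.95 + 0.093×1.81 = 4.571
R = 3.27/4.571 = 0.7154 J/s

0.72 J/s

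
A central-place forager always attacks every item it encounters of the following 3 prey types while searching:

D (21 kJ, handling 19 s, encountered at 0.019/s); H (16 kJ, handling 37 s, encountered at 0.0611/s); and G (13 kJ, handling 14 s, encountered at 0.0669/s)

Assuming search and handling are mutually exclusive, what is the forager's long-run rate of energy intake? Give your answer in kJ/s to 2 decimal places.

R = (0.019×21 + 0.0611×16 + 0.0669×13) / (1 + 0.019×19 + 0.0611×37 + 0.0669×14) = 2.246/4.558 = 0.4928 kJ/s.

0.49 kJ/s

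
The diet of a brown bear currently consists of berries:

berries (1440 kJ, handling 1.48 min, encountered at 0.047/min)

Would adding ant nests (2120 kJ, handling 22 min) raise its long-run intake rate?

Intake rate on the current diet: R = (0.047×1440) / (1 + 0.047×1.48) = 67.68/1.07 = 63.28 kJ/min.
ant nests: E/h = 2120/22 = 96.36 kJ/min.
96.36 > 63.28, so adding ant nests raises the average — include it.

Yes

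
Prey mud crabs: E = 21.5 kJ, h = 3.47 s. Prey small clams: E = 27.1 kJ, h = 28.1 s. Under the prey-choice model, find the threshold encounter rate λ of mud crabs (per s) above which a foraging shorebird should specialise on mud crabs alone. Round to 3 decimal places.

At the threshold, the rate on mud crabs alone equals the profitability of small clams: λ·21.5/(1 + λ·3.47) = 27.1/28.1 = 0.9644.
Rearranging, λ(21.5 − 0.9644×3.47) = 0.9644, so λ = 0.9644/18.15 = 0.05313 per s.

0.053 per s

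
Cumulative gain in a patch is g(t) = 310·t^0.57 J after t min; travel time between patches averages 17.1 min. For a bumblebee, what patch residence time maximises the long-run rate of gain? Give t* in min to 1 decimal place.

By the marginal value theorem, leave when the instantaneous gain rate g'(t) equals the habitat-wide average g(t)/(T + t).
g'(t) = 0.57·310·t^-0.43. Setting 0.57·310·t^-0.43 = 310·t^0.57/(17.1+t) gives 0.57(17.1+t) = t, so 0.43·t = 0.57×17.1.
t* = 0.57×17.1/0.43 = 22.67 min.

22.7 min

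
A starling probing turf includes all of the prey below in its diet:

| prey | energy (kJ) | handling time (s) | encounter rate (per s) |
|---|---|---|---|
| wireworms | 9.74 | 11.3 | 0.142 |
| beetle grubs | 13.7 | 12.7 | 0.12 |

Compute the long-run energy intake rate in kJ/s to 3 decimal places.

R = Σλ_iE_i / (1 + Σλ_ih_i)
Numerator: 0.142×9.74 + 0.12×13.7 = 3.027
Denominator: 1 + 0.142×11.3 + 0.12×12.7 = 4.129
R = 3.027/4.129 = 0.7332 kJ/s

0.733 kJ/s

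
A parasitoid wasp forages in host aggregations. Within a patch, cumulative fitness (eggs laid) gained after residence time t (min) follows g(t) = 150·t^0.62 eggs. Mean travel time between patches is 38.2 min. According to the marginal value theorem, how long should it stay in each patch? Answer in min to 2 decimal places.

62.33 min

Maximise g(t)/(T+t): set derivative to zero → g'(t)(T+t) = g(t).
g'(t) = 0.62·150·t^-0.38. Setting 0.62·150·t^-0.38 = 150·t^0.62/(38.2+t) gives 0.62(38.2+t) = t, so 0.38·t = 0.62×38.2.
t* = 0.62×38.2/0.38 = 62.33 min.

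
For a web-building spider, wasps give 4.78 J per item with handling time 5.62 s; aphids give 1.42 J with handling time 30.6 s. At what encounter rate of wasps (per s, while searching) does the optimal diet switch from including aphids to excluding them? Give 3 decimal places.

The zero-one rule: include aphids iff E₂/h₂ > λE₁/(1+λh₁). Equality gives the switch point.
λE₁h₂ = E₂ + λE₂h₁ ⇒ λ = E₂/(E₁h₂ − E₂h₁) = 1.42/(146.3 − 7.98) = 0.01027 per s.

0.010 per s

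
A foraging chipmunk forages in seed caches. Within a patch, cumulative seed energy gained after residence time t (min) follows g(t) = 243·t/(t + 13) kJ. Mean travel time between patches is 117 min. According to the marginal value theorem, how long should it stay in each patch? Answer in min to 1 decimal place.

Optimal t* satisfies g'(t*) = g(t*)/(T + t*).
g'(t) = 243·13/(t + 13)². Setting 243·13/(t+13)² = 243t/[(t+13)(117+t)] gives 13(117+t) = t(t+13), so t² = 13×117 = 1521.
t* = √1521 = 39 min.

39.0 min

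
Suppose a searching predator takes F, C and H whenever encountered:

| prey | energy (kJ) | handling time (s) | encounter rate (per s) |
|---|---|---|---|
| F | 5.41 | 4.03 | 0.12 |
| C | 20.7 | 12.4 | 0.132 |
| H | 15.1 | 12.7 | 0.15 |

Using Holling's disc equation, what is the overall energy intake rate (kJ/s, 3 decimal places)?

1.124 kJ/s

R = (0.12×5.41 + 0.132×20.7 + 0.15×15.1) / (1 + 0.12×4.03 + 0.132×12.4 + 0.15×12.7) = 5.647/5.025 = 1.124 kJ/s.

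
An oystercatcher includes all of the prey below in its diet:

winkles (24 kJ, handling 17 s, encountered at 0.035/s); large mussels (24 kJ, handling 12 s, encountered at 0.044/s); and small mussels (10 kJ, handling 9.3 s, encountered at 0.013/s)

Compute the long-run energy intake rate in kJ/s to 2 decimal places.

R = (0.035×24 + 0.044×24 + 0.013×10) / (1 + 0.035×17 + 0.044×12 + 0.013×9.3) = 2.026/2.244 = 0.9029 kJ/s.

0.90 kJ/s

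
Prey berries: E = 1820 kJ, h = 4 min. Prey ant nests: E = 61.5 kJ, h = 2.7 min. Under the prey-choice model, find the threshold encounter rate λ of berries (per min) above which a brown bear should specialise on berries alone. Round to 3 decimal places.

Drop ant nests once their profitability E₂/h₂ falls below the rate achievable on berries alone: E₂/h₂ = λE₁/(1 + λh₁).
Solve for λ: λE₁h₂ = E₂(1 + λh₁) → λ(E₁h₂ − E₂h₁) = E₂ → λ = E₂/(E₁h₂ − E₂h₁).
λ = 61.5/(1820×2.7 − 61.5×4) = 61.5/4668 = 0.01317 per min.

0.013 per min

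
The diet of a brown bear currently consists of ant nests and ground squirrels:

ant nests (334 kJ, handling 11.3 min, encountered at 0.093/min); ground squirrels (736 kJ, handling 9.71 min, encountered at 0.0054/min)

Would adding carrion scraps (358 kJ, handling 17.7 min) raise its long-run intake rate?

Yes

Current rate: (0.093×334 + 0.0054×736)/(1 + 0.093×11.3 + 0.0054×9.71) = 16.66 kJ/min.
carrion scraps: E/h = 358/17.7 = 20.23 kJ/min.
Since 20.23 > R, including carrion scraps increases the long-run rate.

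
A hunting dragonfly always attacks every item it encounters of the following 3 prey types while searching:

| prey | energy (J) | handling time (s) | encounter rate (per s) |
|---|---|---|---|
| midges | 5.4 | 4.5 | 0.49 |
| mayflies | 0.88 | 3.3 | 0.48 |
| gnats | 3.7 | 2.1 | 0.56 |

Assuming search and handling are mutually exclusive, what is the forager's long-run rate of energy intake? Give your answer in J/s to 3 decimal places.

0.862 J/s

R = Σλ_iE_i / (1 + Σλ_ih_i)
Numerator: 0.49×5.4 + 0.48×0.88 + 0.56×3.7 = 5.14
Denominator: 1 + 0.49×4.5 + 0.48×3.3 + 0.56×2.1 = 5.965
R = 5.14/5.965 = 0.8618 J/s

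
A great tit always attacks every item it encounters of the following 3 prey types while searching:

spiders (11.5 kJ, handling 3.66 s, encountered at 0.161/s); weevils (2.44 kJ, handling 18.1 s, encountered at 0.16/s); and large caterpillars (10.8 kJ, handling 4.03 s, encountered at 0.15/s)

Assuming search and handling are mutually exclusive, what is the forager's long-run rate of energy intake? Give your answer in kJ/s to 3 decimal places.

0.759 kJ/s

R = Σλ_iE_i / (1 + Σλ_ih_i)
Numerator: 0.161×11.5 + 0.16×2.44 + 0.15×10.8 = 3.862
Denominator: 1 + 0.161×3.66 + 0.16×18.1 + 0.15×4.03 = 5.09
R = 3.862/5.09 = 0.7588 kJ/s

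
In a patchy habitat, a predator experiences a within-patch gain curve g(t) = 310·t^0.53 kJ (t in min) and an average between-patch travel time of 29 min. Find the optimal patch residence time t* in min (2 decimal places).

32.70 min

By the marginal value theorem, leave when the instantaneous gain rate g'(t) equals the habitat-wide average g(t)/(T + t).
g'(t) = 0.53·310·t^-0.47. Setting 0.53·310·t^-0.47 = 310·t^0.53/(29+t) gives 0.53(29+t) = t, so 0.47·t = 0.53×29.
t* = 0.53×29/0.47 = 32.7 min.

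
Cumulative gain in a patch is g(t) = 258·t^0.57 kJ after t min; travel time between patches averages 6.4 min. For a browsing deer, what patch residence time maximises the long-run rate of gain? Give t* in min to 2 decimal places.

By the marginal value theorem, leave when the instantaneous gain rate g'(t) equals the habitat-wide average g(t)/(T + t).
g'(t) = 0.57·258·t^-0.43. Setting 0.57·258·t^-0.43 = 258·t^0.57/(6.4+t) gives 0.57(6.4+t) = t, so 0.43·t = 0.57×6.4.
t* = 0.57×6.4/0.43 = 8.484 min.

8.48 min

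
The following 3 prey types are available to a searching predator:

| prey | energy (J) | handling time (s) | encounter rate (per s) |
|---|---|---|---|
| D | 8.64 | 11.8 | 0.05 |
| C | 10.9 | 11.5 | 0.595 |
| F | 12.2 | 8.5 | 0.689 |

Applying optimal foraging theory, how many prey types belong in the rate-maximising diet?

1

Profitabilities (E/h, J/s): F 1.44, C 0.948, D 0.732. Add prey in this order while the next type's profitability exceeds the intake rate on those already taken.
Rate on top 1: 1.226. C: 0.948 < 1.226 → exclude; stop.
Optimal diet: F — 1 of 3 types.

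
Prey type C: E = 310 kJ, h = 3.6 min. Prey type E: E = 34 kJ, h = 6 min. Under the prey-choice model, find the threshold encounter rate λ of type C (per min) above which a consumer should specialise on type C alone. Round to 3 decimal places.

0.020 per min

Drop type E once their profitability E₂/h₂ falls below the rate achievable on type C alone: E₂/h₂ = λE₁/(1 + λh₁).
Solve for λ: λE₁h₂ = E₂(1 + λh₁) → λ(E₁h₂ − E₂h₁) = E₂ → λ = E₂/(E₁h₂ − E₂h₁).
λ = 34/(310×6 − 34×3.6) = 34/1738 = 0.01957 per min.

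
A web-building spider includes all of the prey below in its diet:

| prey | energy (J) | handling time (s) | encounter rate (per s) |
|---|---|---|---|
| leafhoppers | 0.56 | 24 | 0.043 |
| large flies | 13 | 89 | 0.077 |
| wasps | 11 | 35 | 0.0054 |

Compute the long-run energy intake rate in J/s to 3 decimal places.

R = (0.043×0.56 + 0.077×13 + 0.0054×11) / (1 + 0.043×24 + 0.077×89 + 0.0054×35) = 1.084/9.074 = 0.1195 J/s.

0.120 J/s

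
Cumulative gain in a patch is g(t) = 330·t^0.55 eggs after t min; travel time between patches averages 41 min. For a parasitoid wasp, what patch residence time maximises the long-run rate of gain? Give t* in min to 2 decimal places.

50.11 min

Optimal t* satisfies g'(t*) = g(t*)/(T + t*).
g'(t) = 0.55·330·t^-0.45. Setting 0.55·330·t^-0.45 = 330·t^0.55/(41+t) gives 0.55(41+t) = t, so 0.45·t = 0.55×41.
t* = 0.55×41/0.45 = 50.11 min.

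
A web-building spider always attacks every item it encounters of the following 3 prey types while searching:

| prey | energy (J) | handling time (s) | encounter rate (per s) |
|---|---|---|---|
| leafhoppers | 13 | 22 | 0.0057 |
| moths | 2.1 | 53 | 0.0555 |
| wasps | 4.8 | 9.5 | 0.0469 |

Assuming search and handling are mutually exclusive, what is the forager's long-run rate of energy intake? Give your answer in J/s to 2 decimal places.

0.09 J/s

Energy encountered per unit search time: 0.0057×13 + 0.0555×2.1 + 0.0469×4.8 = 0.4158 J/s.
Handling time per unit search time: 0.0057×22 + 0.0555×53 + 0.0469×9.5 = 3.512.
Rate = 0.4158/(1 + 3.512) = 0.09214 J/s.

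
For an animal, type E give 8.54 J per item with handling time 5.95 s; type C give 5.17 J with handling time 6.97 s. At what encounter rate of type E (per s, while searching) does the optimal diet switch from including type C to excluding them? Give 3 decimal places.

At the threshold, the rate on type E alone equals the profitability of type C: λ·8.54/(1 + λ·5.95) = 5.17/6.97 = 0.7418.
Rearranging, λ(8.54 − 0.7418×5.95) = 0.7418, so λ = 0.7418/4.127 = 0.1797 per s.

0.180 per s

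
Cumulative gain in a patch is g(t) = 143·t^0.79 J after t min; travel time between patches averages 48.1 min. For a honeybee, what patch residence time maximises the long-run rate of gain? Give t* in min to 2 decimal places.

Maximise g(t)/(T+t): set derivative to zero → g'(t)(T+t) = g(t).
g'(t) = 0.79·143·t^-0.21. Setting 0.79·143·t^-0.21 = 143·t^0.79/(48.1+t) gives 0.79(48.1+t) = t, so 0.21·t = 0.79×48.1.
t* = 0.79×48.1/0.21 = 180.9 min.

180.95 min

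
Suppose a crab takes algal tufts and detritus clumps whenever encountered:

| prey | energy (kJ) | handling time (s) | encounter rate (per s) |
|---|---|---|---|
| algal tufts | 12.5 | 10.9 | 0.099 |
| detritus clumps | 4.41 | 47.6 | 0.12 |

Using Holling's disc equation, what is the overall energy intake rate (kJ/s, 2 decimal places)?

0.23 kJ/s

Energy encountered per unit search time: 0.099×12.5 + 0.12×4.41 = 1.767 kJ/s.
Handling time per unit search time: 0.099×10.9 + 0.12×47.6 = 6.791.
Rate = 1.767/(1 + 6.791) = 0.2268 kJ/s.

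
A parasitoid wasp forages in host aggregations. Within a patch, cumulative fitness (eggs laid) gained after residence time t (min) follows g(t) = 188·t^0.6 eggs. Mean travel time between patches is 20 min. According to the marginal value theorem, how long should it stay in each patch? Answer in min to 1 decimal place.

By the marginal value theorem, leave when the instantaneous gain rate g'(t) equals the habitat-wide average g(t)/(T + t).
g'(t) = 0.6·188·t^-0.4. Setting 0.6·188·t^-0.4 = 188·t^0.6/(20+t) gives 0.6(20+t) = t, so 0.40·t = 0.6×20.
t* = 0.6×20/0.40 = 30 min.

30.0 min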